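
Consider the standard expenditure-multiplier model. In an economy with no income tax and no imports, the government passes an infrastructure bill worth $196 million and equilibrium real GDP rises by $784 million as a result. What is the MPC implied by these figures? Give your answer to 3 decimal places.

Implied spending multiplier k = ΔY/ΔG = 784/196 = 4.
Since k = 1/(1 − MPC), MPC = 1 − 1/k = 1 − ΔG/ΔY = 1 − 196/784 = 0.750.

0.750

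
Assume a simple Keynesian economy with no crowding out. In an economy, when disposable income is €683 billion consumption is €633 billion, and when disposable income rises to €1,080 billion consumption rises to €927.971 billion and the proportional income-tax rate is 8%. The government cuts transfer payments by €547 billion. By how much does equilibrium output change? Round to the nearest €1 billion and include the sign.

−€1,284 billion

MPC = ΔC/ΔYd = (927.971 − 633)/(1,080 − 683) = 294.971/397 = 0.743.
The transfer change shifts disposable income by −€547 billion, so first-round consumption changes by c·ΔTR = 0.743 × (−€547 billion) = −€406.421 billion.
Expenditure multiplier = 1/(1 − c(1−t)) = 1/(1 − 0.743×0.92) = 1/0.31644 ≈ 3.16.
The transfer multiplier is c × k ≈ 2.348, so ΔY = k × (c·ΔTR) = (−€406.421 billion) / 0.31644 ≈ −€1,284 billion.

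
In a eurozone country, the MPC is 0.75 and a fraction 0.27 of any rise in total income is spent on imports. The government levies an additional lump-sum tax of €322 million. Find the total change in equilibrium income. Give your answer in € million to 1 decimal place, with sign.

−€464.4 million

A lump-sum tax change of +€322 million shifts disposable income by −€322 million; first-round consumption changes by −c × ΔT = −0.75 × (+€322 million) = −€241.5 million.
Expenditure multiplier = 1/(1 − c + m) = 1/(1 − 0.75 + 0.27) = 1/0.52 ≈ 1.923.
The tax multiplier is −c × k ≈ −1.442, so ΔY = k × (−c·ΔT) = (−€241.5 million) / 0.52 ≈ −€464.4 million.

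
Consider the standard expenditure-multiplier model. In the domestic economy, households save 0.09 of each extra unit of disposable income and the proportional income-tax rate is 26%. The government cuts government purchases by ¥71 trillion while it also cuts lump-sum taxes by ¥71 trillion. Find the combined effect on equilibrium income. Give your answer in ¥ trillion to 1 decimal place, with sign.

MPC = 1 − MPS = 1 − 0.09 = 0.91.
Expenditure multiplier = 1/(1 − c(1−t)) = 1/(1 − 0.91×0.74) = 1/0.3266 ≈ 3.062.
ΔG contributes k·ΔG = (−¥71 trillion) / 0.3266 ≈ −¥217.4 trillion.
ΔT of −¥71 trillion changes first-round spending by −c·ΔT = +¥64.61 trillion, contributing k·(−c·ΔT) = (+¥64.61 trillion) / 0.3266 ≈ +¥197.8 trillion.
Net ΔY = k(ΔG − c·ΔT) = (−¥6.39 trillion) / 0.3266 ≈ −¥19.6 trillion.

−¥19.6 trillion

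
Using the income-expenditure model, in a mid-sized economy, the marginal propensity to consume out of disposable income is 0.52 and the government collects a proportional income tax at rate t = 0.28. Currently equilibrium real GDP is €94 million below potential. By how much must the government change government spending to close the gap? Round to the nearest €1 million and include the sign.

Spending multiplier = 1/(1 − c(1−t)) = 1/(1 − 0.52×0.72) = 1/0.6256 ≈ 1.598.
Need ΔY = +€94 million, so ΔG = ΔY/k = (+€94 million) × 0.6256 ≈ +€59 million.
The government should increase government spending by €59 million.

+€59 million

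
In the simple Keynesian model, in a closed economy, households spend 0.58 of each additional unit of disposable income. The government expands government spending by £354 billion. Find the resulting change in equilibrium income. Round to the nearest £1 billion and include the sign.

Government-spending multiplier = 1/(1 − MPC) = 1/(1 − 0.58) = 1/0.42 ≈ 2.381.
ΔY = k × ΔG = (+£354 billion) / 0.42 ≈ +£843 billion.

+£843 billion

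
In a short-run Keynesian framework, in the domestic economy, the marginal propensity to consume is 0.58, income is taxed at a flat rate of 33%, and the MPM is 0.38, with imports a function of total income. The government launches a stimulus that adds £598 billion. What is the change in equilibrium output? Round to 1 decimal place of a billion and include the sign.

+£603.2 billion

Expenditure multiplier = 1/(1 − c(1−t) + m) = 1/(1 − 0.58×0.67 + 0.38) = 1/0.9914 ≈ 1.009.
ΔY = k × ΔG = (+£598 billion) / 0.9914 ≈ +£603.2 billion.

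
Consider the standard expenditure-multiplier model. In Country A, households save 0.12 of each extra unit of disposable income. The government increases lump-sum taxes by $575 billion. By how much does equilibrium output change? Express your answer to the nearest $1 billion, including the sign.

MPC = 1 − MPS = 1 − 0.12 = 0.88.
A lump-sum tax change of +$575 billion shifts disposable income by −$575 billion; first-round consumption changes by −c × ΔT = −0.88 × (+$575 billion) = −$506 billion.
Expenditure multiplier = 1/(1 − MPC) = 1/(1 − 0.88) = 1/0.12 ≈ 8.333.
The tax multiplier is −c × k ≈ −7.333, so ΔY = k × (−c·ΔT) = (−$506 billion) / 0.12 ≈ −$4,217 billion.

−$4,217 billion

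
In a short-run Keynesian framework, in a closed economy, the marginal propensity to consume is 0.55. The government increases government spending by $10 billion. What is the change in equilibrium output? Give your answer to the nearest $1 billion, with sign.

Spending multiplier = 1/(1 − MPC) = 1/(1 − 0.55) = 1/0.45 ≈ 2.222.
ΔY = k × ΔG = (+$10 billion) / 0.45 ≈ +$22 billion.

+$22 billion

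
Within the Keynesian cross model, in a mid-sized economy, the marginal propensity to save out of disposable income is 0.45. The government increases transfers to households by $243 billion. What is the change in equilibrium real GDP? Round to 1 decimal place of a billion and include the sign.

MPC = 1 − MPS = 1 − 0.45 = 0.55.
The transfer change shifts disposable income by +$243 billion, so first-round consumption changes by c·ΔTR = 0.55 × (+$243 billion) = +$133.65 billion.
Expenditure multiplier = 1/(1 − MPC) = 1/(1 − 0.55) = 1/0.45 ≈ 2.222.
The transfer multiplier is c × k ≈ 1.222, so ΔY = k × (c·ΔTR) = (+$133.65 billion) / 0.45 = +$297 billion.

+$297.0 billion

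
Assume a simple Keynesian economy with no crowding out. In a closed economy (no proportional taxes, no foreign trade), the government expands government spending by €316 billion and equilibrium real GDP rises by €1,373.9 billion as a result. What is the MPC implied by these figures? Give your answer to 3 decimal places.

0.770

Implied spending multiplier k = ΔY/ΔG = 1,373.9/316 ≈ 4.3478.
Since k = 1/(1 − MPC), MPC = 1 − 1/k = 1 − ΔG/ΔY = 1 − 316/1,373.9 ≈ 0.770.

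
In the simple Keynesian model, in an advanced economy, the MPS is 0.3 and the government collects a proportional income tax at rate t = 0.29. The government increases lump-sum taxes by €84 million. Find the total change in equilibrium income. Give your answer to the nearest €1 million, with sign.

MPC = 1 − MPS = 1 − 0.3 = 0.7.
A lump-sum tax change of +€84 million shifts disposable income by −€84 million; first-round consumption changes by −c × ΔT = −0.7 × (+€84 million) = −€58.8 million.
Expenditure multiplier = 1/(1 − c(1−t)) = 1/(1 − 0.7×0.71) = 1/0.503 ≈ 1.988.
The tax multiplier is −c × k ≈ −1.392, so ΔY = k × (−c·ΔT) = (−€58.8 million) / 0.503 ≈ −€117 million.

−€117 million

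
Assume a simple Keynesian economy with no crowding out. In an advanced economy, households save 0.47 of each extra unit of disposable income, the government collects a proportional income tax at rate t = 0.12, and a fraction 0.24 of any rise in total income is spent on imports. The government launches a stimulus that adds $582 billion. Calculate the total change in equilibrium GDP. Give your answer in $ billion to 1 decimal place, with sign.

+$752.3 billion

MPC = 1 − MPS = 1 − 0.47 = 0.53.
Expenditure multiplier = 1/(1 − c(1−t) + m) = 1/(1 − 0.53×0.88 + 0.24) = 1/0.7736 ≈ 1.293.
ΔY = k × ΔG = (+$582 billion) / 0.7736 ≈ +$752.3 billion.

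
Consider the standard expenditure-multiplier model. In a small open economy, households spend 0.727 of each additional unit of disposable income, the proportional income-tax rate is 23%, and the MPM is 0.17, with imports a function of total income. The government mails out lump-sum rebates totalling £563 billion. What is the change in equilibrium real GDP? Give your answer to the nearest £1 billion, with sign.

+£671 billion

A lump-sum tax change of −£563 billion shifts disposable income by +£563 billion; first-round consumption changes by −c × ΔT = −0.727 × (−£563 billion) = +£409.301 billion.
Expenditure multiplier = 1/(1 − c(1−t) + m) = 1/(1 − 0.727×0.77 + 0.17) = 1/0.61021 ≈ 1.639.
The tax multiplier is −c × k ≈ −1.191, so ΔY = k × (−c·ΔT) = (+£409.301 billion) / 0.61021 ≈ +£671 billion.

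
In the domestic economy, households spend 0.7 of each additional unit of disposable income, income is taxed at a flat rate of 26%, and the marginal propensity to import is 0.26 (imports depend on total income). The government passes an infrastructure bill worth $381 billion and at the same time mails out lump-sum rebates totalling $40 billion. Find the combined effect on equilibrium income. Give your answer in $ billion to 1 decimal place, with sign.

Expenditure multiplier = 1/(1 − c(1−t) + m) = 1/(1 − 0.7×0.74 + 0.26) = 1/0.742 ≈ 1.348.
ΔG contributes k·ΔG = (+$381 billion) / 0.742 ≈ +$513.5 billion.
ΔT of −$40 billion changes first-round spending by −c·ΔT = +$28 billion, contributing k·(−c·ΔT) = (+$28 billion) / 0.742 ≈ +$37.7 billion.
Net ΔY = k(ΔG − c·ΔT) = (+$409 billion) / 0.742 ≈ +$551.2 billion.

+$551.2 billion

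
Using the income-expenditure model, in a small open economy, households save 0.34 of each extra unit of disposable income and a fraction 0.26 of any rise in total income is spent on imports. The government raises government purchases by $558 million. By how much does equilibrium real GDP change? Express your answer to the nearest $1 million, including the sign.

+$930 million

MPC = 1 − MPS = 1 − 0.34 = 0.66.
Expenditure multiplier = 1/(1 − c + m) = 1/(1 − 0.66 + 0.26) = 1/0.6 ≈ 1.667.
ΔY = k × ΔG = (+$558 million) / 0.6 = +$930 million.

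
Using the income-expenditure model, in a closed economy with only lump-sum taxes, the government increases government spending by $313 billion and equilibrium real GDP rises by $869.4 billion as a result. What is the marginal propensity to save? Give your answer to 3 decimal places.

Implied spending multiplier k = ΔY/ΔG = 869.4/313 ≈ 2.7776.
Since k = 1/(1 − MPC), MPC = 1 − 1/k = 1 − ΔG/ΔY = 1 − 313/869.4 ≈ 0.640.
MPS = 1 − MPC = 0.360.

0.360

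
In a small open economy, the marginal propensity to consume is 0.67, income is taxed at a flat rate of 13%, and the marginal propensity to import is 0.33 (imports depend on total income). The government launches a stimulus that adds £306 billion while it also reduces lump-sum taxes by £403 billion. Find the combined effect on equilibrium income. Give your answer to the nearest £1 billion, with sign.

+£771 billion

Expenditure multiplier = 1/(1 − c(1−t) + m) = 1/(1 − 0.67×0.87 + 0.33) = 1/0.7471 ≈ 1.339.
ΔG contributes k·ΔG = (+£306 billion) / 0.7471 ≈ +£409.6 billion.
ΔT of −£403 billion changes first-round spending by −c·ΔT = +£270.01 billion, contributing k·(−c·ΔT) = (+£270.01 billion) / 0.7471 ≈ +£361.4 billion.
Net ΔY = k(ΔG − c·ΔT) = (+£576.01 billion) / 0.7471 ≈ +£771 billion.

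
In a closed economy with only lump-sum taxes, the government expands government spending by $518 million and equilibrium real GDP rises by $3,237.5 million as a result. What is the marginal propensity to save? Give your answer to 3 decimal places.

Implied spending multiplier k = ΔY/ΔG = 3,237.5/518 = 6.25.
Since k = 1/(1 − MPC), MPC = 1 − 1/k = 1 − ΔG/ΔY = 1 − 518/3,237.5 = 0.840.
MPS = 1 − MPC = 0.160.

0.160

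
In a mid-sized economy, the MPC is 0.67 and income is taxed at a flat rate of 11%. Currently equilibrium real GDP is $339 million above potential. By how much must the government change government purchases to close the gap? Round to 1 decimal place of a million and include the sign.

Spending multiplier = 1/(1 − c(1−t)) = 1/(1 − 0.67×0.89) = 1/0.4037 ≈ 2.477.
Need ΔY = −$339 million, so ΔG = ΔY/k = (−$339 million) × 0.4037 ≈ −$136.9 million.
The government should cut government purchases by $136.9 million.

−$136.9 million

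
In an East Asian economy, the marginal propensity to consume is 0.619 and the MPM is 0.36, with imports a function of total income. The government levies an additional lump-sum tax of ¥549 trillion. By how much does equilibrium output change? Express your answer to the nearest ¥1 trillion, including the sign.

−¥459 trillion

A lump-sum tax change of +¥549 trillion shifts disposable income by −¥549 trillion; first-round consumption changes by −c × ΔT = −0.619 × (+¥549 trillion) = −¥339.831 trillion.
Expenditure multiplier = 1/(1 − c + m) = 1/(1 − 0.619 + 0.36) = 1/0.741 ≈ 1.35.
The tax multiplier is −c × k ≈ −0.835, so ΔY = k × (−c·ΔT) = (−¥339.831 trillion) / 0.741 ≈ −¥459 trillion.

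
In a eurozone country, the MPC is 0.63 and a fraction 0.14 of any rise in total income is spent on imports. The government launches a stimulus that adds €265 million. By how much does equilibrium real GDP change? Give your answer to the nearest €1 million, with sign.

+€520 million

Government-spending multiplier = 1/(1 − c + m) = 1/(1 − 0.63 + 0.14) = 1/0.51 ≈ 1.961.
ΔY = k × ΔG = (+€265 million) / 0.51 ≈ +€520 million.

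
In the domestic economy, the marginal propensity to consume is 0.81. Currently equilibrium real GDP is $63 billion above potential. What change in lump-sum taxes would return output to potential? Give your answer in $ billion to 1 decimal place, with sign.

+$14.8 billion

Spending multiplier = 1/(1 − MPC) = 1/(1 − 0.81) = 1/0.19 ≈ 5.263.
Tax multiplier = −c·k = −0.81/0.19 ≈ −4.263. Need ΔY = −$63 billion, so ΔT = ΔY/(−c·k) = −(−$63 billion) × 0.19 / 0.81 ≈ +$14.8 billion.
The government should raise lump-sum taxes by $14.8 billion.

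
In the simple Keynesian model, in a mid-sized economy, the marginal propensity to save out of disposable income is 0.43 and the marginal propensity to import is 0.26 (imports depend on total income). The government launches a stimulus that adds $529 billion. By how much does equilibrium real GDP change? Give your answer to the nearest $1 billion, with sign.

MPC = 1 − MPS = 1 − 0.43 = 0.57.
Government-spending multiplier = 1/(1 − c + m) = 1/(1 − 0.57 + 0.26) = 1/0.69 ≈ 1.449.
ΔY = k × ΔG = (+$529 billion) / 0.69 ≈ +$767 billion.

+$767 billion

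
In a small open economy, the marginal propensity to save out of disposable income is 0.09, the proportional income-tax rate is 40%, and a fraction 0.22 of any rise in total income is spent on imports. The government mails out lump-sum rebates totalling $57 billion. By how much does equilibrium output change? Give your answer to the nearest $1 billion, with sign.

+$77 billion

MPC = 1 − MPS = 1 − 0.09 = 0.91.
A lump-sum tax change of −$57 billion shifts disposable income by +$57 billion; first-round consumption changes by −c × ΔT = −0.91 × (−$57 billion) = +$51.87 billion.
Expenditure multiplier = 1/(1 − c(1−t) + m) = 1/(1 − 0.91×0.6 + 0.22) = 1/0.674 ≈ 1.484.
The tax multiplier is −c × k ≈ −1.35, so ΔY = k × (−c·ΔT) = (+$51.87 billion) / 0.674 ≈ +$77 billion.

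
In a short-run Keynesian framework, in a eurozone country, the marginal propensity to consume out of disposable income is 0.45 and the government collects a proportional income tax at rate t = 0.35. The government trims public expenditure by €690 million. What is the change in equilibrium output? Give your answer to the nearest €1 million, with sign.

−€975 million

Spending multiplier = 1/(1 − c(1−t)) = 1/(1 − 0.45×0.65) = 1/0.7075 ≈ 1.413.
ΔY = k × ΔG = (−€690 million) / 0.7075 ≈ −€975 million.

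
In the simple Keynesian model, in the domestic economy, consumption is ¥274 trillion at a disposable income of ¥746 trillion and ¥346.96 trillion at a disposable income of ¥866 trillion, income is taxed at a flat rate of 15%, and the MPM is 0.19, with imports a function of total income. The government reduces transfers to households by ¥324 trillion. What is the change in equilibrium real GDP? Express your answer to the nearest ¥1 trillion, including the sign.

−¥293 trillion

MPC = ΔC/ΔYd = (346.96 − 274)/(866 − 746) = 72.96/120 = 0.608.
The transfer change shifts disposable income by −¥324 trillion, so first-round consumption changes by c·ΔTR = 0.608 × (−¥324 trillion) = −¥196.992 trillion.
Expenditure multiplier = 1/(1 − c(1−t) + m) = 1/(1 − 0.608×0.85 + 0.19) = 1/0.6732 ≈ 1.485.
The transfer multiplier is c × k ≈ 0.903, so ΔY = k × (c·ΔTR) = (−¥196.992 trillion) / 0.6732 ≈ −¥293 trillion.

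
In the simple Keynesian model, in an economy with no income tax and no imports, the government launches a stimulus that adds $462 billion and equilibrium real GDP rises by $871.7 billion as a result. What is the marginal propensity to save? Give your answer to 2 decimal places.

Implied spending multiplier k = ΔY/ΔG = 871.7/462 ≈ 1.8868.
Since k = 1/(1 − MPC), MPC = 1 − 1/k = 1 − ΔG/ΔY = 1 − 462/871.7 ≈ 0.47.
MPS = 1 − MPC = 0.53.

0.53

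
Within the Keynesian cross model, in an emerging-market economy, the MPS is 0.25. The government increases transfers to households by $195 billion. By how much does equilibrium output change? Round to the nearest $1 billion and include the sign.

+$585 billion

MPC = 1 − MPS = 1 − 0.25 = 0.75.
The transfer change shifts disposable income by +$195 billion, so first-round consumption changes by c·ΔTR = 0.75 × (+$195 billion) = +$146.25 billion.
Expenditure multiplier = 1/(1 − MPC) = 1/(1 − 0.75) = 1/0.25 = 4.
The transfer multiplier is c × k = 3, so ΔY = k × (c·ΔTR) = (+$146.25 billion) / 0.25 = +$585 billion.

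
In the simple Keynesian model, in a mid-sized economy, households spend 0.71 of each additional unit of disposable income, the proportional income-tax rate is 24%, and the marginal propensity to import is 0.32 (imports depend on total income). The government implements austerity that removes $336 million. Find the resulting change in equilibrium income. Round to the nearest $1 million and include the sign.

Spending multiplier = 1/(1 − c(1−t) + m) = 1/(1 − 0.71×0.76 + 0.32) = 1/0.7804 ≈ 1.281.
ΔY = k × ΔG = (−$336 million) / 0.7804 ≈ −$431 million.

−$431 million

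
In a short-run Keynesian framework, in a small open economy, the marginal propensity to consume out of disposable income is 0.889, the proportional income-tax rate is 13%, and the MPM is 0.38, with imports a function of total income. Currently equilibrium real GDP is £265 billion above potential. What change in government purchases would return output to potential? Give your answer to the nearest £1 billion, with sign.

−£161 billion

Spending multiplier = 1/(1 − c(1−t) + m) = 1/(1 − 0.889×0.87 + 0.38) = 1/0.60657 ≈ 1.649.
Need ΔY = −£265 billion, so ΔG = ΔY/k = (−£265 billion) × 0.60657 ≈ −£161 billion.
The government should cut government purchases by £161 billion.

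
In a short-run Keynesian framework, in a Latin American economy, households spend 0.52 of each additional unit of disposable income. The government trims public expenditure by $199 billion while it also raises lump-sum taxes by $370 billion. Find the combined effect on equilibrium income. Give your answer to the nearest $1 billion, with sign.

−$815 billion

Expenditure multiplier = 1/(1 − MPC) = 1/(1 − 0.52) = 1/0.48 ≈ 2.083.
ΔG contributes k·ΔG = (−$199 billion) / 0.48 ≈ −$414.6 billion.
ΔT of +$370 billion changes first-round spending by −c·ΔT = −$192.4 billion, contributing k·(−c·ΔT) = (−$192.4 billion) / 0.48 ≈ −$400.8 billion.
Net ΔY = k(ΔG − c·ΔT) = (−$391.4 billion) / 0.48 ≈ −$815 billion.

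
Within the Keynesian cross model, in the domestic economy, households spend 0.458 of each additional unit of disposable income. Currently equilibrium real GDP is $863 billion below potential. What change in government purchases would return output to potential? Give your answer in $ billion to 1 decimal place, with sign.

+$467.7 billion

Spending multiplier = 1/(1 − MPC) = 1/(1 − 0.458) = 1/0.542 ≈ 1.845.
Need ΔY = +$863 billion, so ΔG = ΔY/k = (+$863 billion) × 0.542 ≈ +$467.7 billion.
The government should increase government purchases by $467.7 billion.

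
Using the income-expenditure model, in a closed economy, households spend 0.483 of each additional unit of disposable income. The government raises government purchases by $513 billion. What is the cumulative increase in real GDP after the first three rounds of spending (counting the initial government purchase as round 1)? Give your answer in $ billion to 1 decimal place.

Round 1 adds ΔG = $513 billion; each later round is MPC = 0.483 times the previous.
After 3 rounds: 513 + 247.779 + 119.677257 = ΔG·(1 − c^3)/(1 − c) = 513 × (1 − 0.112678587)/0.517 ≈ $880.5 billion.

$880.5 billion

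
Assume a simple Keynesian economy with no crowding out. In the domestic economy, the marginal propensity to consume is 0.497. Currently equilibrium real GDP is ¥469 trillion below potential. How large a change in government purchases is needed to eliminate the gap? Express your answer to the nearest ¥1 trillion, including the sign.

Spending multiplier = 1/(1 − MPC) = 1/(1 − 0.497) = 1/0.503 ≈ 1.988.
Need ΔY = +¥469 trillion, so ΔG = ΔY/k = (+¥469 trillion) × 0.503 ≈ +¥236 trillion.
The government should increase government purchases by ¥236 trillion.

+¥236 trillion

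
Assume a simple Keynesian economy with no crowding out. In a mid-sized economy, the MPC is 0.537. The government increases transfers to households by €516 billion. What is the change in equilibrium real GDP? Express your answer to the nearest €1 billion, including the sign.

The transfer change shifts disposable income by +€516 billion, so first-round consumption changes by c·ΔTR = 0.537 × (+€516 billion) = +€277.092 billion.
Expenditure multiplier = 1/(1 − MPC) = 1/(1 − 0.537) = 1/0.463 ≈ 2.16.
The transfer multiplier is c × k ≈ 1.16, so ΔY = k × (c·ΔTR) = (+€277.092 billion) / 0.463 ≈ +€598 billion.

+€598 billion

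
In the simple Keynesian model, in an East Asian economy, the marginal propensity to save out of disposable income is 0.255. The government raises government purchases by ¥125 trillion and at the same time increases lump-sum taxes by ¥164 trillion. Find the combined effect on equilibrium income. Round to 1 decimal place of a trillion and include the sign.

+¥11.1 trillion

MPC = 1 − MPS = 1 − 0.255 = 0.745.
Expenditure multiplier = 1/(1 − MPC) = 1/(1 − 0.745) = 1/0.255 ≈ 3.922.
ΔG contributes k·ΔG = (+¥125 trillion) / 0.255 ≈ +¥490.2 trillion.
ΔT of +¥164 trillion changes first-round spending by −c·ΔT = −¥122.18 trillion, contributing k·(−c·ΔT) = (−¥122.18 trillion) / 0.255 ≈ −¥479.1 trillion.
Net ΔY = k(ΔG − c·ΔT) = (+¥2.82 trillion) / 0.255 ≈ +¥11.1 trillion.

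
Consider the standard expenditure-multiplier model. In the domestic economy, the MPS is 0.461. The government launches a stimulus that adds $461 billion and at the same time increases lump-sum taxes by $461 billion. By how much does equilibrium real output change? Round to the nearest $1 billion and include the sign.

+$461 billion

MPC = 1 − MPS = 1 − 0.461 = 0.539.
Expenditure multiplier = 1/(1 − MPC) = 1/(1 − 0.539) = 1/0.461 ≈ 2.169.
ΔG contributes k·ΔG = (+$461 billion) / 0.461 = +$1,000 billion.
ΔT of +$461 billion changes first-round spending by −c·ΔT = −$248.479 billion, contributing k·(−c·ΔT) = (−$248.479 billion) / 0.461 = −$539 billion.
With ΔG = ΔT and no other leakages, the balanced-budget multiplier is 1, so ΔY = ΔG = +$461 billion.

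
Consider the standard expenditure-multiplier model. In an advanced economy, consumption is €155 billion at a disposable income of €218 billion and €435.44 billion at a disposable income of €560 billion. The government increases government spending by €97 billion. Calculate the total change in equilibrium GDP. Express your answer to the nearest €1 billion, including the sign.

MPC = ΔC/ΔYd = (435.44 − 155)/(560 − 218) = 280.44/342 = 0.82.
Spending multiplier = 1/(1 − MPC) = 1/(1 − 0.82) = 1/0.18 ≈ 5.556.
ΔY = k × ΔG = (+€97 billion) / 0.18 ≈ +€539 billion.

+€539 billion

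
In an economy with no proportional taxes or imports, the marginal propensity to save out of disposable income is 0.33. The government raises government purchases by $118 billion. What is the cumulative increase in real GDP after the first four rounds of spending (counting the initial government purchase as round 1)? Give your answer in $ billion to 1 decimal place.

$285.5 billion

MPC = 1 − MPS = 1 − 0.33 = 0.67.
Round 1 adds ΔG = $118 billion; each later round is MPC = 0.67 times the previous.
After 4 rounds: 118 + 79.06 + 52.9702 + 35.490034 = ΔG·(1 − c^4)/(1 − c) = 118 × (1 − 0.20151121)/0.33 ≈ $285.5 billion.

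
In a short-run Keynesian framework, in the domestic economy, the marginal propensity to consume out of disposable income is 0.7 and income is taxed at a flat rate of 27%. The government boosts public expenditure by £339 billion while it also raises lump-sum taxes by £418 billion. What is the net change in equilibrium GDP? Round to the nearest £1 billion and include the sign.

+£95 billion

Expenditure multiplier = 1/(1 − c(1−t)) = 1/(1 − 0.7×0.73) = 1/0.489 ≈ 2.045.
ΔG contributes k·ΔG = (+£339 billion) / 0.489 ≈ +£693.3 billion.
ΔT of +£418 billion changes first-round spending by −c·ΔT = −£292.6 billion, contributing k·(−c·ΔT) = (−£292.6 billion) / 0.489 ≈ −£598.4 billion.
Net ΔY = k(ΔG − c·ΔT) = (+£46.4 billion) / 0.489 ≈ +£95 billion.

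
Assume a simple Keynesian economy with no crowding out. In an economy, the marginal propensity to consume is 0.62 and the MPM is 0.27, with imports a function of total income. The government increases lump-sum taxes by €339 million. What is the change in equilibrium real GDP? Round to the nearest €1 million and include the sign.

A lump-sum tax change of +€339 million shifts disposable income by −€339 million; first-round consumption changes by −c × ΔT = −0.62 × (+€339 million) = −€210.18 million.
Expenditure multiplier = 1/(1 − c + m) = 1/(1 − 0.62 + 0.27) = 1/0.65 ≈ 1.538.
The tax multiplier is −c × k ≈ −0.954, so ΔY = k × (−c·ΔT) = (−€210.18 million) / 0.65 ≈ −€323 million.

−€323 million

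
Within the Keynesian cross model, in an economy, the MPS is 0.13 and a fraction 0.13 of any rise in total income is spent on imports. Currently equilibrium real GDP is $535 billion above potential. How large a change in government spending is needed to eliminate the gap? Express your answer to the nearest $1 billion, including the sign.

−$139 billion

MPC = 1 − MPS = 1 − 0.13 = 0.87.
Spending multiplier = 1/(1 − c + m) = 1/(1 − 0.87 + 0.13) = 1/0.26 ≈ 3.846.
Need ΔY = −$535 billion, so ΔG = ΔY/k = (−$535 billion) × 0.26 ≈ −$139 billion.
The government should cut government spending by $139 billion.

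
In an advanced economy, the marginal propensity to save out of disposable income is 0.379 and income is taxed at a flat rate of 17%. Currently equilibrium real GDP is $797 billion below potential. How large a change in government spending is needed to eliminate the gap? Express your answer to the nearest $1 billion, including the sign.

MPC = 1 − MPS = 1 − 0.379 = 0.621.
Spending multiplier = 1/(1 − c(1−t)) = 1/(1 − 0.621×0.83) = 1/0.48457 ≈ 2.064.
Need ΔY = +$797 billion, so ΔG = ΔY/k = (+$797 billion) × 0.48457 ≈ +$386 billion.
The government should increase government spending by $386 billion.

+$386 billion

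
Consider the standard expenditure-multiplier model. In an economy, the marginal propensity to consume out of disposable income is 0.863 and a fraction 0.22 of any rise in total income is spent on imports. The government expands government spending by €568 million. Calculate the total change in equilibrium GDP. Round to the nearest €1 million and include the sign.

Government-spending multiplier = 1/(1 − c + m) = 1/(1 − 0.863 + 0.22) = 1/0.357 ≈ 2.801.
ΔY = k × ΔG = (+€568 million) / 0.357 ≈ +€1,591 million.

+€1,591 million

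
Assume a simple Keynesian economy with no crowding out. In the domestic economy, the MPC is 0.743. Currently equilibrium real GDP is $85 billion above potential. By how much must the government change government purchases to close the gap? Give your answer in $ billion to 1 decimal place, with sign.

−$21.8 billion

Spending multiplier = 1/(1 − MPC) = 1/(1 − 0.743) = 1/0.257 ≈ 3.891.
Need ΔY = −$85 billion, so ΔG = ΔY/k = (−$85 billion) × 0.257 ≈ −$21.8 billion.
The government should cut government purchases by $21.8 billion.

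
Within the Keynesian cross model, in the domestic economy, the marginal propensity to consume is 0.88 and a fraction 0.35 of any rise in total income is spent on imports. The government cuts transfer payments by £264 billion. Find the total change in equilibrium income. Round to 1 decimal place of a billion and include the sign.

−£494.3 billion

The transfer change shifts disposable income by −£264 billion, so first-round consumption changes by c·ΔTR = 0.88 × (−£264 billion) = −£232.32 billion.
Expenditure multiplier = 1/(1 − c + m) = 1/(1 − 0.88 + 0.35) = 1/0.47 ≈ 2.128.
The transfer multiplier is c × k ≈ 1.872, so ΔY = k × (c·ΔTR) = (−£232.32 billion) / 0.47 ≈ −£494.3 billion.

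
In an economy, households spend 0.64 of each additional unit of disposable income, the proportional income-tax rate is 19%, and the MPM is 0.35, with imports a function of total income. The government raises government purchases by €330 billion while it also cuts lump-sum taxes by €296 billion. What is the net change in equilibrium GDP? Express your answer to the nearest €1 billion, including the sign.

Expenditure multiplier = 1/(1 − c(1−t) + m) = 1/(1 − 0.64×0.81 + 0.35) = 1/0.8316 ≈ 1.203.
ΔG contributes k·ΔG = (+€330 billion) / 0.8316 ≈ +€396.8 billion.
ΔT of −€296 billion changes first-round spending by −c·ΔT = +€189.44 billion, contributing k·(−c·ΔT) = (+€189.44 billion) / 0.8316 ≈ +€227.8 billion.
Net ΔY = k(ΔG − c·ΔT) = (+€519.44 billion) / 0.8316 ≈ +€625 billion.

+€625 billion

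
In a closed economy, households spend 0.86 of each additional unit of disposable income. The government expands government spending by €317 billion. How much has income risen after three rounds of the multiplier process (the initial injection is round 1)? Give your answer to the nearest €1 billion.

€824 billion

Round 1 adds ΔG = €317 billion; each later round is MPC = 0.86 times the previous.
After 3 rounds: 317 + 272.62 + 234.4532 = ΔG·(1 − c^3)/(1 − c) = 317 × (1 − 0.636056)/0.14 ≈ €824 billion.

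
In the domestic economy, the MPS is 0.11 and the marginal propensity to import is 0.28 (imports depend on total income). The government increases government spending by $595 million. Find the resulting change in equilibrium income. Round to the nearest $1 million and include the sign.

MPC = 1 − MPS = 1 − 0.11 = 0.89.
Spending multiplier = 1/(1 − c + m) = 1/(1 − 0.89 + 0.28) = 1/0.39 ≈ 2.564.
ΔY = k × ΔG = (+$595 million) / 0.39 ≈ +$1,526 million.

+$1,526 million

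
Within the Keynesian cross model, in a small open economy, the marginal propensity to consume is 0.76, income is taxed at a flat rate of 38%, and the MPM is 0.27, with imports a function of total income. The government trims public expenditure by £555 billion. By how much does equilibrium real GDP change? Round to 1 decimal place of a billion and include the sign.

Government-spending multiplier = 1/(1 − c(1−t) + m) = 1/(1 − 0.76×0.62 + 0.27) = 1/0.7988 ≈ 1.252.
ΔY = k × ΔG = (−£555 billion) / 0.7988 ≈ −£694.8 billion.

−£694.8 billion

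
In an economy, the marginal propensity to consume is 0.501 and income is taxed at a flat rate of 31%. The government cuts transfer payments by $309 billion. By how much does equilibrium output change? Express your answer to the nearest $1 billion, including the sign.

−$237 billion

The transfer change shifts disposable income by −$309 billion, so first-round consumption changes by c·ΔTR = 0.501 × (−$309 billion) = −$154.809 billion.
Expenditure multiplier = 1/(1 − c(1−t)) = 1/(1 − 0.501×0.69) = 1/0.65431 ≈ 1.528.
The transfer multiplier is c × k ≈ 0.766, so ΔY = k × (c·ΔTR) = (−$154.809 billion) / 0.65431 ≈ −$237 billion.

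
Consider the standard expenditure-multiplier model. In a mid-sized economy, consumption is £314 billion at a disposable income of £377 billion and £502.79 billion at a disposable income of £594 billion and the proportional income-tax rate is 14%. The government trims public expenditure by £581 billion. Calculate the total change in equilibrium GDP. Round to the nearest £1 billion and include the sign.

−£2,307 billion

MPC = ΔC/ΔYd = (502.79 − 314)/(594 − 377) = 188.79/217 = 0.87.
Expenditure multiplier = 1/(1 − c(1−t)) = 1/(1 − 0.87×0.86) = 1/0.2518 ≈ 3.971.
ΔY = k × ΔG = (−£581 billion) / 0.2518 ≈ −£2,307 billion.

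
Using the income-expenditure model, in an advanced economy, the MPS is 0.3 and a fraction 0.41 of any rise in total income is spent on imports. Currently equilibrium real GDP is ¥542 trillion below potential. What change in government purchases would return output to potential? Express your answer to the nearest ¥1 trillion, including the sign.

MPC = 1 − MPS = 1 − 0.3 = 0.7.
Spending multiplier = 1/(1 − c + m) = 1/(1 − 0.7 + 0.41) = 1/0.71 ≈ 1.408.
Need ΔY = +¥542 trillion, so ΔG = ΔY/k = (+¥542 trillion) × 0.71 ≈ +¥385 trillion.
The government should increase government purchases by ¥385 trillion.

+¥385 trillion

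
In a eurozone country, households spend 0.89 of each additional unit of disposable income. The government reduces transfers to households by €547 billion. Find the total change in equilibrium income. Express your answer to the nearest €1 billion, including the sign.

−€4,426 billion

The transfer change shifts disposable income by −€547 billion, so first-round consumption changes by c·ΔTR = 0.89 × (−€547 billion) = −€486.83 billion.
Expenditure multiplier = 1/(1 − MPC) = 1/(1 − 0.89) = 1/0.11 ≈ 9.091.
The transfer multiplier is c × k ≈ 8.091, so ΔY = k × (c·ΔTR) = (−€486.83 billion) / 0.11 ≈ −€4,426 billion.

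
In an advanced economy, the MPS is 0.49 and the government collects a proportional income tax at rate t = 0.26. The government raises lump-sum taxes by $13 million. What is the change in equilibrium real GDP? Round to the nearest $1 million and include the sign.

−$11 million

MPC = 1 − MPS = 1 − 0.49 = 0.51.
A lump-sum tax change of +$13 million shifts disposable income by −$13 million; first-round consumption changes by −c × ΔT = −0.51 × (+$13 million) = −$6.63 million.
Expenditure multiplier = 1/(1 − c(1−t)) = 1/(1 − 0.51×0.74) = 1/0.6226 ≈ 1.606.
The tax multiplier is −c × k ≈ −0.819, so ΔY = k × (−c·ΔT) = (−$6.63 million) / 0.6226 ≈ −$11 million.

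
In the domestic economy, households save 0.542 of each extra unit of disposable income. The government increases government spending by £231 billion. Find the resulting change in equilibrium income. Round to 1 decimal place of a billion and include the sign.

+£426.2 billion

MPC = 1 − MPS = 1 − 0.542 = 0.458.
Expenditure multiplier = 1/(1 − MPC) = 1/(1 − 0.458) = 1/0.542 ≈ 1.845.
ΔY = k × ΔG = (+£231 billion) / 0.542 ≈ +£426.2 billion.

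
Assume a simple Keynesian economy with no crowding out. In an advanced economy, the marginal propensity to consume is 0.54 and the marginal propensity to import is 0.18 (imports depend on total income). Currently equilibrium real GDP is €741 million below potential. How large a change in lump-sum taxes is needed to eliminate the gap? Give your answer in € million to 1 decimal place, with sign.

−€878.2 million

Spending multiplier = 1/(1 − c + m) = 1/(1 − 0.54 + 0.18) = 1/0.64 ≈ 1.563.
Tax multiplier = −c·k = −0.54/0.64 ≈ −0.844. Need ΔY = +€741 million, so ΔT = ΔY/(−c·k) = −(+€741 million) × 0.64 / 0.54 ≈ −€878.2 million.
The government should cut lump-sum taxes by €878.2 million.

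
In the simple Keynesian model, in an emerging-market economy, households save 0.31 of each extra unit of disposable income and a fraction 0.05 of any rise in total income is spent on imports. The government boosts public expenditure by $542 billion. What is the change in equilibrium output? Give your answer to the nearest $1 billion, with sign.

MPC = 1 − MPS = 1 − 0.31 = 0.69.
Expenditure multiplier = 1/(1 − c + m) = 1/(1 − 0.69 + 0.05) = 1/0.36 ≈ 2.778.
ΔY = k × ΔG = (+$542 billion) / 0.36 ≈ +$1,506 billion.

+$1,506 billion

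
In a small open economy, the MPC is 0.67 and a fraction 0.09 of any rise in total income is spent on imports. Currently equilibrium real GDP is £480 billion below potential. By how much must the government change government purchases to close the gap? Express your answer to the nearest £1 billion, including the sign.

Spending multiplier = 1/(1 − c + m) = 1/(1 − 0.67 + 0.09) = 1/0.42 ≈ 2.381.
Need ΔY = +£480 billion, so ΔG = ΔY/k = (+£480 billion) × 0.42 ≈ +£202 billion.
The government should increase government purchases by £202 billion.

+£202 billion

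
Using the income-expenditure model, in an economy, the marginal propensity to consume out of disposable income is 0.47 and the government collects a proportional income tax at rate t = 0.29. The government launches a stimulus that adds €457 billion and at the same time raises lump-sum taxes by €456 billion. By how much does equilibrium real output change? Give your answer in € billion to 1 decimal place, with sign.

+€364.2 billion

Expenditure multiplier = 1/(1 − c(1−t)) = 1/(1 − 0.47×0.71) = 1/0.6663 ≈ 1.501.
ΔG contributes k·ΔG = (+€457 billion) / 0.6663 ≈ +€685.9 billion.
ΔT of +€456 billion changes first-round spending by −c·ΔT = −€214.32 billion, contributing k·(−c·ΔT) = (−€214.32 billion) / 0.6663 ≈ −€321.7 billion.
Net ΔY = k(ΔG − c·ΔT) = (+€242.68 billion) / 0.6663 ≈ +€364.2 billion.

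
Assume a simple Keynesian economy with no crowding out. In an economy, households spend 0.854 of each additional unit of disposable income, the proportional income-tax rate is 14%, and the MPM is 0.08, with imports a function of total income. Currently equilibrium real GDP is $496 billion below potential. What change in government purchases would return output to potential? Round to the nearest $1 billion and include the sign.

Spending multiplier = 1/(1 − c(1−t) + m) = 1/(1 − 0.854×0.86 + 0.08) = 1/0.34556 ≈ 2.894.
Need ΔY = +$496 billion, so ΔG = ΔY/k = (+$496 billion) × 0.34556 ≈ +$171 billion.
The government should increase government purchases by $171 billion.

+$171 billion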